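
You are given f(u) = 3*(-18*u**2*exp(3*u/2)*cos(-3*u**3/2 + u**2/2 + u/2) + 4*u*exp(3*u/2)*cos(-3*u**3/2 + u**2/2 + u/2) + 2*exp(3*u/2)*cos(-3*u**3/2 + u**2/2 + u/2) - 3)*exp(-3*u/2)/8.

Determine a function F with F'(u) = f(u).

An antiderivative is F(u) = 3*sin(-3*u**3/2 + u**2/2 + u/2)/2 + 3*exp(-3*u/2)/4.

Whatever form F(u) takes, F'(u) = f(u) is non-negotiable.
Check: d/du[3*sin(-3*u**3/2 + u**2/2 + u/2)/2 + 3*exp(-3*u/2)/4] = (-54*u**2*exp(3*u/2)*cos(-3*u**3/2 + u**2/2 + u/2) + 12*u*exp(3*u/2)*cos(-3*u**3/2 + u**2/2 + u/2) + 6*exp(3*u/2)*cos(-3*u**3/2 + u**2/2 + u/2) - 9)*exp(-3*u/2)/8, which equals f(u).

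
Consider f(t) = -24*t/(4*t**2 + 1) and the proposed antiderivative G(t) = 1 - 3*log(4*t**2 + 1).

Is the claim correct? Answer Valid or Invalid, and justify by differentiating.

Valid: G'(t) = f(t).

d/dt[G] = -24*t/(4*t**2 + 1)
This equals f(t) exactly, so the claim holds.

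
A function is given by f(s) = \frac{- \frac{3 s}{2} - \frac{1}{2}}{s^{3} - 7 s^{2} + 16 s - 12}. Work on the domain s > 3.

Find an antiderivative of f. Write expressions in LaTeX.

An antiderivative is F(s) = - 5 \log{\left(s - 3 \right)} + 5 \log{\left(s - 2 \right)} - \frac{7}{2 s - 4}.

The denominator factors as 2 \left(s - 3\right) \left(s - 2\right)^{2}; partial fractions split f into directly integrable pieces: \frac{5}{s - 2} + \frac{7}{2 \left(s - 2\right)^{2}} - \frac{5}{s - 3}.
Check: d/ds[- 5 \log{\left(s - 3 \right)} + 5 \log{\left(s - 2 \right)} - \frac{7}{2 s - 4}] = \frac{- 3 s - 1}{2 s^{3} - 14 s^{2} + 32 s - 24}, which equals f(s).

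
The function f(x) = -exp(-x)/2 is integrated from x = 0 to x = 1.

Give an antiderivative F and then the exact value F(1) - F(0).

Antiderivative: F(x) = exp(-x)/2; value = -1/2 + exp(-1)/2

Differentiate the proposed F(x) back; it has to land on f(x) exactly.
F(x) = exp(-x)/2 is an antiderivative of f.
Check: d/dx[exp(-x)/2] = -exp(-x)/2 = f(x).
F(1) = exp(-1)/2; F(0) = 1/2.
Integral = F(1) - F(0) = -1/2 + exp(-1)/2.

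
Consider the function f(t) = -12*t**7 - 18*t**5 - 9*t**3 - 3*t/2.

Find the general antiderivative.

F(t) = -3*(t**2 + 1/2)**4/2 + C

The substitution u = t**2 + 1/2 works: f is exactly (dF/du)*(du/dt) for that inner function.
Check: d/dt[-3*(t**2 + 1/2)**4/2] = -12*t**7 - 18*t**5 - 9*t**3 - 3*t/2 = f(t).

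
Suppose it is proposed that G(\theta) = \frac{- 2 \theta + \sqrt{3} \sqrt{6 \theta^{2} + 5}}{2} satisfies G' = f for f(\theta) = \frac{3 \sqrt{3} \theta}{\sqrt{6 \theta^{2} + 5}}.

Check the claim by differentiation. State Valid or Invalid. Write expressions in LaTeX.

d/d\theta[G] = \frac{3 \sqrt{3} \theta - \sqrt{6 \theta^{2} + 5}}{\sqrt{6 \theta^{2} + 5}}
d/d\theta[G] - f(\theta) = -1 != 0.

Invalid: d/d\theta[G] - f = -1, which is not 0.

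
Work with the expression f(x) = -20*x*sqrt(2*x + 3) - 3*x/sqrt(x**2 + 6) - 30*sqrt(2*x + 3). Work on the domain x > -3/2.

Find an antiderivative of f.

An antiderivative is F(x) = -2*(2*x + 3)**(5/2) - 3*sqrt(x**2 + 6).

Integrate term by term and add the pieces.
Check: d/dx[-2*(2*x + 3)**(5/2) - 3*sqrt(x**2 + 6)] = (-20*x*sqrt(2*x + 3)*sqrt(x**2 + 6) - 3*x - 30*sqrt(2*x + 3)*sqrt(x**2 + 6))/sqrt(x**2 + 6), which equals f(x).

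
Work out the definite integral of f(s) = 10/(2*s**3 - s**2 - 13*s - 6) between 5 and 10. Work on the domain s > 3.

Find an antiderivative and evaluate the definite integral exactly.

Antiderivative: F(s) = -2*(-3*log(s - 3) + 10*log(s + 1/2) - 7*log(s + 2))/21; value = -20*log(21/2)/21 - 8*log(7)/21 - 2*log(2)/7 + 20*log(11/2)/21 + 2*log(12)/3

Factor the denominator ((s - 3)*(s + 2)*(2*s + 1)) and decompose: f = -40/(21*(2*s + 1)) + 2/(3*(s + 2)) + 2/(7*(s - 3)); each piece integrates to a log, atan, or power term.
F(s) = -2*(-3*log(s - 3) + 10*log(s + 1/2) - 7*log(s + 2))/21 is an antiderivative of f.
Check: d/ds[-2*(-3*log(s - 3) + 10*log(s + 1/2) - 7*log(s + 2))/21] = 10/(2*s**3 - s**2 - 13*s - 6) = f(s).
F(10) = -20*log(21/2)/21 + 2*log(7)/7 + 2*log(12)/3; F(5) = -20*log(11/2)/21 + 2*log(2)/7 + 2*log(7)/3.
Integral = F(10) - F(5) = -20*log(21/2)/21 - 8*log(7)/21 - 2*log(2)/7 + 20*log(11/2)/21 + 2*log(12)/3.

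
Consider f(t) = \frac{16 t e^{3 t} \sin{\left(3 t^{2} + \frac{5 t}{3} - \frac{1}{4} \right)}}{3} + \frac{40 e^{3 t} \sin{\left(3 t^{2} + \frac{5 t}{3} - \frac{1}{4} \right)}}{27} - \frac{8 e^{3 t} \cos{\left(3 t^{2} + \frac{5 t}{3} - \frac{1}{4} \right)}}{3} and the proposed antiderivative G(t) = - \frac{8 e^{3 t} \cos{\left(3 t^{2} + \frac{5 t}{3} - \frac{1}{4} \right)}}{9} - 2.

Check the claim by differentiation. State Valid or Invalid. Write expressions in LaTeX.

Valid - differentiating G returns exactly f.

d/dt[G] = \frac{16 t e^{3 t} \sin{\left(3 t^{2} + \frac{5 t}{3} - \frac{1}{4} \right)}}{3} + \frac{40 e^{3 t} \sin{\left(3 t^{2} + \frac{5 t}{3} - \frac{1}{4} \right)}}{27} - \frac{8 e^{3 t} \cos{\left(3 t^{2} + \frac{5 t}{3} - \frac{1}{4} \right)}}{3}
This equals f(t) exactly, so the claim holds.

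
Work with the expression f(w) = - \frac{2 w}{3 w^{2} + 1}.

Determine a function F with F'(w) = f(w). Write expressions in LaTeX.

The substitution u = 3 w^{2} + 1 works: f is exactly (dF/du)*(du/dw) for that inner function.
Check: d/dw[- \frac{\log{\left(3 w^{2} + 1 \right)}}{3}] = - \frac{2 w}{3 w^{2} + 1} = f(w).

An antiderivative is F(w) = - \frac{\log{\left(3 w^{2} + 1 \right)}}{3}.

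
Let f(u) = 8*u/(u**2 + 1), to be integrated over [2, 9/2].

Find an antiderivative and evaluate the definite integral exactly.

Antiderivative: F(u) = 4*log(u**2 + 1); value = -4*log(5) + 4*log(85/4)

f matches the chain-rule pattern g'(h)*h' with inner function h(u) = u**2 + 1; substituting w = h(u) collapses the integral.
F(u) = 4*log(u**2 + 1) is an antiderivative of f.
Check: d/du[4*log(u**2 + 1)] = 8*u/(u**2 + 1) = f(u).
F(9/2) = 4*log(85/4); F(2) = 4*log(5).
Integral = F(9/2) - F(2) = -4*log(5) + 4*log(85/4).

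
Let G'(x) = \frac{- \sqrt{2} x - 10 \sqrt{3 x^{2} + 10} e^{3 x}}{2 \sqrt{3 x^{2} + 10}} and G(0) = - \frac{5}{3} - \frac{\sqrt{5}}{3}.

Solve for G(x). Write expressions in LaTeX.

G(x) = - \frac{\sqrt{\frac{3 x^{2}}{2} + 5}}{3} - \frac{5 e^{3 x}}{3}

Differentiate the proposed G(x) back; it has to land on the given G'(x).
A general antiderivative is - \frac{\sqrt{\frac{3 x^{2}}{2} + 5}}{3} - \frac{5 e^{3 x}}{3} + C.
The condition gives C = - \frac{5}{3} - \frac{\sqrt{5}}{3} - (- \frac{5}{3} - \frac{\sqrt{5}}{3}) = 0.
So G(x) = - \frac{\sqrt{\frac{3 x^{2}}{2} + 5}}{3} - \frac{5 e^{3 x}}{3}.
Check: d/dx[- \frac{\sqrt{\frac{3 x^{2}}{2} + 5}}{3} - \frac{5 e^{3 x}}{3}] = \frac{- \sqrt{2} x - 10 \sqrt{3 x^{2} + 10} e^{3 x}}{2 \sqrt{3 x^{2} + 10}} = G'(x).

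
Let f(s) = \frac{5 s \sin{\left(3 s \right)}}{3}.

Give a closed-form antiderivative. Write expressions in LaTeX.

An antiderivative is F(s) = - \frac{5 s \cos{\left(3 s \right)}}{9} + \frac{5 \sin{\left(3 s \right)}}{27}.

Check any antiderivative F(s) by computing F'(s) and comparing it with f(s).
Check: d/ds[- \frac{5 s \cos{\left(3 s \right)}}{9} + \frac{5 \sin{\left(3 s \right)}}{27}] = \frac{5 s \sin{\left(3 s \right)}}{3} = f(s).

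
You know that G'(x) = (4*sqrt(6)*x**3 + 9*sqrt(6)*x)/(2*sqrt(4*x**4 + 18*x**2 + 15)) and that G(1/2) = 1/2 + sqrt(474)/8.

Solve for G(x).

G(x) = (sqrt(6)*sqrt(4*x**4 + 18*x**2 + 15) + 2)/4

The substitution u = 2*x**4/3 + 3*x**2 + 5/2 works: G'(x) is exactly (dG/du)*(du/dx) for that inner function.
A general antiderivative is 3*sqrt(2*x**4/3 + 3*x**2 + 5/2)/2 + C.
The condition gives C = 1/2 + sqrt(474)/8 - (sqrt(474)/8) = 1/2.
So G(x) = (sqrt(6)*sqrt(4*x**4 + 18*x**2 + 15) + 2)/4.
Check: d/dx[(sqrt(6)*sqrt(4*x**4 + 18*x**2 + 15) + 2)/4] = (4*sqrt(6)*x**3 + 9*sqrt(6)*x)/(2*sqrt(4*x**4 + 18*x**2 + 15)) = G'(x).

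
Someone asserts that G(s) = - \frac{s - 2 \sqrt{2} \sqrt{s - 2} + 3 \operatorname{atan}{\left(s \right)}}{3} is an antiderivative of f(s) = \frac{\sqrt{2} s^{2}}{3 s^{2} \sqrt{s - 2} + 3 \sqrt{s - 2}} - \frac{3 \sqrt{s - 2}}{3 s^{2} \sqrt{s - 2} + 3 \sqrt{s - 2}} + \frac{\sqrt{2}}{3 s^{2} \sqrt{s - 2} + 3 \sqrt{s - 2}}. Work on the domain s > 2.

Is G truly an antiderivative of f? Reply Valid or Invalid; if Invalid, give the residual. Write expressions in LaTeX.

d/ds[G] = \frac{- s^{2} \sqrt{s - 2} + \sqrt{2} s^{2} - 4 \sqrt{s - 2} + \sqrt{2}}{3 s^{2} \sqrt{s - 2} + 3 \sqrt{s - 2}}
d/ds[G] - f(s) = - \frac{1}{3} != 0.

Invalid: d/ds[G] - f = - \frac{1}{3}, which is not 0.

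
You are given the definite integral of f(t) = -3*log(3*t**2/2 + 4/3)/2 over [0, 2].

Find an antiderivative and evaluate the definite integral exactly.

Check any antiderivative F(t) by computing F'(t) and comparing it with f(t).
F(t) = (-3*t*log(3*t**2/2 + 4/3) + 6*t - 4*sqrt(2)*atan(3*sqrt(2)*t/4))/2 is an antiderivative of f.
Check: d/dt[(-3*t*log(3*t**2/2 + 4/3) + 6*t - 4*sqrt(2)*atan(3*sqrt(2)*t/4))/2] = -3*log(9*t**2 + 8)/2 + 3*log(6)/2, which equals f(t).
F(2) = -3*log(22/3) - 2*sqrt(2)*atan(3*sqrt(2)/2) + 6; F(0) = 0.
Integral = F(2) - F(0) = -3*log(22/3) - 2*sqrt(2)*atan(3*sqrt(2)/2) + 6.

Antiderivative: F(t) = (-3*t*log(3*t**2/2 + 4/3) + 6*t - 4*sqrt(2)*atan(3*sqrt(2)*t/4))/2; value = -3*log(22/3) - 2*sqrt(2)*atan(3*sqrt(2)/2) + 6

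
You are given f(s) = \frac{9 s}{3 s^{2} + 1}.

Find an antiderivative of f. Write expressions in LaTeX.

An antiderivative is F(s) = \frac{3 \log{\left(s^{2} + \frac{1}{3} \right)}}{2}.

f matches the chain-rule pattern g'(h)*h' with inner function h(s) = 2 s^{2} + \frac{2}{3}; substituting u = h(s) collapses the integral.
Check: d/ds[\frac{3 \log{\left(s^{2} + \frac{1}{3} \right)}}{2}] = \frac{9 s}{3 s^{2} + 1} = f(s).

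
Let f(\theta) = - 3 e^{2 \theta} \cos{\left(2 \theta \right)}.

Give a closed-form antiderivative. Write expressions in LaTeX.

Check any antiderivative F(\theta) by computing F'(\theta) and comparing it with f(\theta).
Check: d/d\theta[- \frac{3 e^{2 \theta} \sin{\left(2 \theta \right)}}{4} - \frac{3 e^{2 \theta} \cos{\left(2 \theta \right)}}{4}] = - 3 e^{2 \theta} \cos{\left(2 \theta \right)} = f(\theta).

An antiderivative is F(\theta) = - \frac{3 e^{2 \theta} \sin{\left(2 \theta \right)}}{4} - \frac{3 e^{2 \theta} \cos{\left(2 \theta \right)}}{4}.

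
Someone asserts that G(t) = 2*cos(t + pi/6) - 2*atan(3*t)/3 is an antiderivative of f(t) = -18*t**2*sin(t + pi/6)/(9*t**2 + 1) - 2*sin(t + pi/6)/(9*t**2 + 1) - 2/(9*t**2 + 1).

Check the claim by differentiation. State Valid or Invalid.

Valid. The derivative of G reproduces f.

d/dt[G] = (-18*t**2*sin(t + pi/6) - 2*sin(t + pi/6) - 2)/(9*t**2 + 1)
This equals f(t) exactly, so the claim holds.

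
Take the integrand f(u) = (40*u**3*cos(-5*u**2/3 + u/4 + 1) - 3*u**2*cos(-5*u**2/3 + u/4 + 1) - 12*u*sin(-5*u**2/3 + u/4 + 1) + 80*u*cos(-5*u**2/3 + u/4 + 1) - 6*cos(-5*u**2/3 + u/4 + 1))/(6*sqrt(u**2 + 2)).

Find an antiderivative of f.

Recognize the product-rule pattern: f = v'r + vr' with v = -2*sqrt(u**2 + 2), r = sin(-5*u**2/3 + u/4 + 1), so integration by parts undoes it.
Check: d/du[-2*sqrt(u**2 + 2)*sin(-5*u**2/3 + u/4 + 1)] = (40*u**3*cos(-5*u**2/3 + u/4 + 1) - 3*u**2*cos(-5*u**2/3 + u/4 + 1) - 12*u*sin(-5*u**2/3 + u/4 + 1) + 80*u*cos(-5*u**2/3 + u/4 + 1) - 6*cos(-5*u**2/3 + u/4 + 1))/(6*sqrt(u**2 + 2)) = f(u).

An antiderivative is F(u) = -2*sqrt(u**2 + 2)*sin(-5*u**2/3 + u/4 + 1).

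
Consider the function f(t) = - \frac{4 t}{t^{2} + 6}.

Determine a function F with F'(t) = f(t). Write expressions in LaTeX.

f matches the chain-rule pattern g'(h)*h' with inner function h(t) = t^{2} + 6; substituting u = h(t) collapses the integral.
Check: d/dt[- 2 \log{\left(t^{2} + 6 \right)}] = - \frac{4 t}{t^{2} + 6} = f(t).

An antiderivative is F(t) = - 2 \log{\left(t^{2} + 6 \right)}.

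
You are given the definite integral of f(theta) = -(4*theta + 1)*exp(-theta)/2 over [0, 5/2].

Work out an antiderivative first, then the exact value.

Antiderivative: F(theta) = (4*theta + 5)*exp(-theta)/2; value = -5/2 + 15*exp(-5/2)/2

Recognize the product-rule pattern: f = u'v + uv' with u = 2*theta + 5/2, v = exp(-theta), so integration by parts undoes it.
F(theta) = (4*theta + 5)*exp(-theta)/2 is an antiderivative of f.
Check: d/dtheta[(4*theta + 5)*exp(-theta)/2] = (-4*theta - 1)*exp(-theta)/2, which equals f(theta).
F(5/2) = 15*exp(-5/2)/2; F(0) = 5/2.
Integral = F(5/2) - F(0) = -5/2 + 15*exp(-5/2)/2.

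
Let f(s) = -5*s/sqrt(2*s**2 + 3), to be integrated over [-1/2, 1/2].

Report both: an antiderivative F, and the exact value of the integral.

Antiderivative: F(s) = -5*sqrt(2*s**2 + 3)/2; value = 0

The substitution u = 2*s**2 + 3 works: f is exactly (dF/du)*(du/ds) for that inner function.
F(s) = -5*sqrt(2*s**2 + 3)/2 is an antiderivative of f.
Check: d/ds[-5*sqrt(2*s**2 + 3)/2] = -5*s/sqrt(2*s**2 + 3) = f(s).
F(1/2) = -5*sqrt(14)/4; F(-1/2) = -5*sqrt(14)/4.
Integral = F(1/2) - F(-1/2) = 0.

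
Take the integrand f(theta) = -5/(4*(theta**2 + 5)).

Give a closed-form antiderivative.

For F(theta) to be correct the identity F'(theta) - f(theta) = 0 must hold.
Check: d/dtheta[-sqrt(5)*atan(sqrt(5)*theta/5)/4] = -5/(4*theta**2 + 20), which equals f(theta).

An antiderivative is F(theta) = -sqrt(5)*atan(sqrt(5)*theta/5)/4.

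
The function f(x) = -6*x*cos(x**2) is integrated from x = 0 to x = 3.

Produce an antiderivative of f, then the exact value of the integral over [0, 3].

Antiderivative: F(x) = -3*sin(x**2); value = -3*sin(9)

Whatever form F(x) takes, F'(x) = f(x) is non-negotiable.
F(x) = -3*sin(x**2) is an antiderivative of f.
Check: d/dx[-3*sin(x**2)] = -6*x*cos(x**2) = f(x).
F(3) = -3*sin(9); F(0) = 0.
Integral = F(3) - F(0) = -3*sin(9).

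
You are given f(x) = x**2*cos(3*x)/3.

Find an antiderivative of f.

For F(x) to be correct the identity F'(x) - f(x) = 0 must hold.
Check: d/dx[x**2*sin(3*x)/9 + 2*x*cos(3*x)/27 - 2*sin(3*x)/81] = x**2*cos(3*x)/3 = f(x).

An antiderivative is F(x) = x**2*sin(3*x)/9 + 2*x*cos(3*x)/27 - 2*sin(3*x)/81.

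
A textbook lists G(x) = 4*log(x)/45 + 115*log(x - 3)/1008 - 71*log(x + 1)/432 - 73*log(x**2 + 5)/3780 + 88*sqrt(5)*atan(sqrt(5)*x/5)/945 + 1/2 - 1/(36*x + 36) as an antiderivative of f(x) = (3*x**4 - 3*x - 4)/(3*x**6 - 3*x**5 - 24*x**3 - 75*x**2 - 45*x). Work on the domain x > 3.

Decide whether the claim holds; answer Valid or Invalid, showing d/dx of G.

d/dx[G] = (3*x**4 - 3*x - 4)/(3*x**6 - 3*x**5 - 24*x**3 - 75*x**2 - 45*x)
This equals f(x) exactly, so the claim holds.

Valid - the claim checks out under differentiation.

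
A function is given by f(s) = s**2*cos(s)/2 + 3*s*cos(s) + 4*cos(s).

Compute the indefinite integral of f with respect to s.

The integrand splits into summands that can be handled one at a time.
Check: d/ds[(s**2*sin(s) + 6*s*sin(s) + 2*s*cos(s) + 6*sin(s) + 6*cos(s))/2] = s**2*cos(s)/2 + 3*s*cos(s) + 4*cos(s) = f(s).

F(s) = (s**2*sin(s) + 6*s*sin(s) + 2*s*cos(s) + 6*sin(s) + 6*cos(s))/2 + C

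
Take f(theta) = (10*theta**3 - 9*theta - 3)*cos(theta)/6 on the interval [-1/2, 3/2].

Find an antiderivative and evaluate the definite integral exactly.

Antiderivative: F(theta) = 5*theta**3*sin(theta)/3 + 5*theta**2*cos(theta) - 23*theta*sin(theta)/2 - sin(theta)/2 - 23*cos(theta)/2; value = -97*sin(3/2)/8 - cos(3/2)/4 + 121*sin(1/2)/24 + 41*cos(1/2)/4

Since d/dtheta undoes antidifferentiation here, F'(theta) = f(theta) is required of F(theta).
F(theta) = 5*theta**3*sin(theta)/3 + 5*theta**2*cos(theta) - 23*theta*sin(theta)/2 - sin(theta)/2 - 23*cos(theta)/2 is an antiderivative of f.
Check: d/dtheta[5*theta**3*sin(theta)/3 + 5*theta**2*cos(theta) - 23*theta*sin(theta)/2 - sin(theta)/2 - 23*cos(theta)/2] = 5*theta**3*cos(theta)/3 - 3*theta*cos(theta)/2 - cos(theta)/2, which equals f(theta).
F(3/2) = -97*sin(3/2)/8 - cos(3/2)/4; F(-1/2) = -41*cos(1/2)/4 - 121*sin(1/2)/24.
Integral = F(3/2) - F(-1/2) = -97*sin(3/2)/8 - cos(3/2)/4 + 121*sin(1/2)/24 + 41*cos(1/2)/4.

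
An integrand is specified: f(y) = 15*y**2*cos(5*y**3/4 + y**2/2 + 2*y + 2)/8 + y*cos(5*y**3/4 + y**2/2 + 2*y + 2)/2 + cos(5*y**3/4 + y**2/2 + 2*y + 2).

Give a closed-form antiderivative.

An antiderivative is F(y) = sin(5*y**3/4 + y**2/2 + 2*y + 2)/2.

The substitution u = 5*y**3/4 + y**2/2 + 2*y + 2 works: f is exactly (dF/du)*(du/dy) for that inner function.
Check: d/dy[sin(5*y**3/4 + y**2/2 + 2*y + 2)/2] = 15*y**2*cos(5*y**3/4 + y**2/2 + 2*y + 2)/8 + y*cos(5*y**3/4 + y**2/2 + 2*y + 2)/2 + cos(5*y**3/4 + y**2/2 + 2*y + 2) = f(y).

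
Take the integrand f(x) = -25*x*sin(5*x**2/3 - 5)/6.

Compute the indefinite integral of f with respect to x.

f matches the chain-rule pattern g'(h)*h' with inner function h(x) = 5*x**2/3 - 5; substituting u = h(x) collapses the integral.
Check: d/dx[5*cos(5*x**2/3 - 5)/4] = -25*x*sin(5*x**2/3 - 5)/6 = f(x).

F(x) = 5*cos(5*x**2/3 - 5)/4 + C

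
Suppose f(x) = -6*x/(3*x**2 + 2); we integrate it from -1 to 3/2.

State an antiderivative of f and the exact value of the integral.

The substitution u = 3*x**2 + 2 works: f is exactly (dF/du)*(du/dx) for that inner function.
F(x) = -log(3*x**2 + 2) is an antiderivative of f.
Check: d/dx[-log(3*x**2 + 2)] = -6*x/(3*x**2 + 2) = f(x).
F(3/2) = -log(35/4); F(-1) = -log(5).
Integral = F(3/2) - F(-1) = -log(35/4) + log(5).

Antiderivative: F(x) = -log(3*x**2 + 2); value = -log(35/4) + log(5)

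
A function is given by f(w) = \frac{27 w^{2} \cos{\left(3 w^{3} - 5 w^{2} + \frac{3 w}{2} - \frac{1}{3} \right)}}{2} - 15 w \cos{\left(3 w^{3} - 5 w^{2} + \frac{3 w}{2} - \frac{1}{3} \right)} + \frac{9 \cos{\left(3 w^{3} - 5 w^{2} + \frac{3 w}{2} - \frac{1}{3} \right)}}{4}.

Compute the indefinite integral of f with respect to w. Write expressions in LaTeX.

f matches the chain-rule pattern g'(h)*h' with inner function h(w) = 3 w^{3} - 5 w^{2} + \frac{3 w}{2} - \frac{1}{3}; substituting u = h(w) collapses the integral.
Check: d/dw[\frac{3 \sin{\left(3 w^{3} - 5 w^{2} + \frac{3 w}{2} - \frac{1}{3} \right)}}{2}] = \frac{27 w^{2} \cos{\left(3 w^{3} - 5 w^{2} + \frac{3 w}{2} - \frac{1}{3} \right)}}{2} - 15 w \cos{\left(3 w^{3} - 5 w^{2} + \frac{3 w}{2} - \frac{1}{3} \right)} + \frac{9 \cos{\left(3 w^{3} - 5 w^{2} + \frac{3 w}{2} - \frac{1}{3} \right)}}{4} = f(w).

F(w) = \frac{3 \sin{\left(3 w^{3} - 5 w^{2} + \frac{3 w}{2} - \frac{1}{3} \right)}}{2} + C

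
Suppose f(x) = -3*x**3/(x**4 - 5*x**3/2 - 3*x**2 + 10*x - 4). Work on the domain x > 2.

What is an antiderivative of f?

Factor the denominator ((x - 2)**2*(x + 2)*(2*x - 1)) and decompose: f = -2/(15*(2*x - 1)) - 3/(5*(x + 2)) - 7/(3*(x - 2)) - 4/(x - 2)**2; each piece integrates to a log, atan, or power term.
Check: d/dx[-(35*x*log(x - 2) + x*log(x - 1/2) + 9*x*log(x + 2) - 70*log(x - 2) - 2*log(x - 1/2) - 18*log(x + 2) - 60)/(15*(x - 2))] = -6*x**3/(2*x**4 - 5*x**3 - 6*x**2 + 20*x - 8), which equals f(x).

An antiderivative is F(x) = -(35*x*log(x - 2) + x*log(x - 1/2) + 9*x*log(x + 2) - 70*log(x - 2) - 2*log(x - 1/2) - 18*log(x + 2) - 60)/(15*(x - 2)).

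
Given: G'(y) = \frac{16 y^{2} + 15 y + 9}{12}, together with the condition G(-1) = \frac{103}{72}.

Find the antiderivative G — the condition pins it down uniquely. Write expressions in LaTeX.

G(y) = \frac{4 y^{3}}{9} + \frac{5 y^{2}}{8} + \frac{3 y}{4} + 2

Check a candidate G(y) by differentiating: d/dy[G] must match the given G'(y).
A general antiderivative is \frac{4 y^{3}}{9} + \frac{5 y^{2}}{8} + \frac{3 y}{4} + C.
The condition gives C = \frac{103}{72} - (- \frac{41}{72}) = 2.
So G(y) = \frac{4 y^{3}}{9} + \frac{5 y^{2}}{8} + \frac{3 y}{4} + 2.
Check: d/dy[\frac{4 y^{3}}{9} + \frac{5 y^{2}}{8} + \frac{3 y}{4} + 2] = \frac{4 y^{2}}{3} + \frac{5 y}{4} + \frac{3}{4}, which equals G'(y).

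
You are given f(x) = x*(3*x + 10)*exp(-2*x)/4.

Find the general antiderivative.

F(x) = (-6*x**2 - 26*x - 13)*exp(-2*x)/16 + C

Recognize the product-rule pattern: f = u'v + uv' with u = -3*x**2/8 - 13*x/8 - 13/16, v = exp(-2*x), so integration by parts undoes it.
Check: d/dx[(-6*x**2 - 26*x - 13)*exp(-2*x)/16] = (3*x**2 + 10*x)*exp(-2*x)/4, which equals f(x).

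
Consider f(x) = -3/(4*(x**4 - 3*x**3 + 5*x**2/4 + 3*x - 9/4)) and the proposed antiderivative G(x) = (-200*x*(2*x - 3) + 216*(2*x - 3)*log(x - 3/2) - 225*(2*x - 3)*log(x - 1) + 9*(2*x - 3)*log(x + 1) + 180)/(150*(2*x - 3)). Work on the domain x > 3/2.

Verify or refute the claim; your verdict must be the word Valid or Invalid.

d/dx[G] = (-16*x**4 + 48*x**3 - 20*x**2 - 48*x + 27)/(12*x**4 - 36*x**3 + 15*x**2 + 36*x - 27)
d/dx[G] - f(x) = -4/3 != 0.

Invalid: d/dx[G] - f = -4/3, which is not 0.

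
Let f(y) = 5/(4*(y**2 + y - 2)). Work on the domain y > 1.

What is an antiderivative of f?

The denominator factors as 4*(y - 1)*(y + 2); partial fractions split f into directly integrable pieces: -5/(12*(y + 2)) + 5/(12*(y - 1)).
Check: d/dy[5*log(y - 1)/12 - 5*log(y + 2)/12] = 5/(4*y**2 + 4*y - 8), which equals f(y).

An antiderivative is F(y) = 5*log(y - 1)/12 - 5*log(y + 2)/12.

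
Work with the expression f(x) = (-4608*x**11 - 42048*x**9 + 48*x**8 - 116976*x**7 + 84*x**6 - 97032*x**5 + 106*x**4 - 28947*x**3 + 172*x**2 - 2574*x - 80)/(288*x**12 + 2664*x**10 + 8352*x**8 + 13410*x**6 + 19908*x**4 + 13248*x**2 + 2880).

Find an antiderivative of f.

An antiderivative is F(x) = -(288*x**4*log(2*x**4 + x**2/2 + 5) + 1296*x**2*log(2*x**4 + x**2/2 + 5) + 4*x + 576*log(2*x**4 + x**2/2 + 5) - 3)/(36*(x**2 + 4)*(2*x**2 + 1)).

Differentiate the proposed F(x) back; it has to land on f(x) exactly.
Check: d/dx[-(288*x**4*log(2*x**4 + x**2/2 + 5) + 1296*x**2*log(2*x**4 + x**2/2 + 5) + 4*x + 576*log(2*x**4 + x**2/2 + 5) - 3)/(36*(x**2 + 4)*(2*x**2 + 1))] = (-4608*x**11 - 42048*x**9 + 48*x**8 - 116976*x**7 + 84*x**6 - 97032*x**5 + 106*x**4 - 28947*x**3 + 172*x**2 - 2574*x - 80)/(288*x**12 + 2664*x**10 + 8352*x**8 + 13410*x**6 + 19908*x**4 + 13248*x**2 + 2880) = f(x).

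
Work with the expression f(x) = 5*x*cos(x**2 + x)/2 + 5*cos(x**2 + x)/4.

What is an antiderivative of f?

f matches the chain-rule pattern g'(h)*h' with inner function h(x) = x**2 + x; substituting u = h(x) collapses the integral.
Check: d/dx[5*sin(x**2 + x)/4] = 5*x*cos(x**2 + x)/2 + 5*cos(x**2 + x)/4 = f(x).

An antiderivative is F(x) = 5*sin(x**2 + x)/4.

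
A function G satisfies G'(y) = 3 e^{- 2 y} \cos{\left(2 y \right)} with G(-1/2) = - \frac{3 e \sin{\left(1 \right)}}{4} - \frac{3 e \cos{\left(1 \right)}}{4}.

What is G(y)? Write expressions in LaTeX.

G(y) = \frac{3 e^{- 2 y} \sin{\left(2 y \right)}}{4} - \frac{3 e^{- 2 y} \cos{\left(2 y \right)}}{4}

For G(y) to be correct, d/dy[G] must agree with the stated G'(y) identically.
A general antiderivative is \frac{3 e^{- 2 y} \sin{\left(2 y \right)}}{4} - \frac{3 e^{- 2 y} \cos{\left(2 y \right)}}{4} + C.
The condition gives C = - \frac{3 e \sin{\left(1 \right)}}{4} - \frac{3 e \cos{\left(1 \right)}}{4} - (- \frac{3 e \sin{\left(1 \right)}}{4} - \frac{3 e \cos{\left(1 \right)}}{4}) = 0.
So G(y) = \frac{3 e^{- 2 y} \sin{\left(2 y \right)}}{4} - \frac{3 e^{- 2 y} \cos{\left(2 y \right)}}{4}.
Check: d/dy[\frac{3 e^{- 2 y} \sin{\left(2 y \right)}}{4} - \frac{3 e^{- 2 y} \cos{\left(2 y \right)}}{4}] = 3 e^{- 2 y} \cos{\left(2 y \right)} = G'(y).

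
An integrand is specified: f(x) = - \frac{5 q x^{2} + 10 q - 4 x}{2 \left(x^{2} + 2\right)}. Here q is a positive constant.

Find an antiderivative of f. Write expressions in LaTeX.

An antiderivative is F(x) = - \frac{5 q x}{2} + \log{\left(x^{2} + 2 \right)}.

Differentiate the proposed F(x) back; it has to land on f(x) exactly.
Check: d/dx[- \frac{5 q x}{2} + \log{\left(x^{2} + 2 \right)}] = \frac{- 5 q x^{2} - 10 q + 4 x}{2 x^{2} + 4}, which equals f(x).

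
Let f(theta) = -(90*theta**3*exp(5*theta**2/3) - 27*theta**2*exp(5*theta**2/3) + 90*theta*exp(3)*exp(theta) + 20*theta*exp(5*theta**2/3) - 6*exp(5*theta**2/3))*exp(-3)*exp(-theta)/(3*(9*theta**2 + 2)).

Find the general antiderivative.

F(theta) = -exp(5*theta**2/3 - theta - 3) - 5*log(3*theta**2/2 + 1/3)/3 + C

A first test for any F(theta): its theta-derivative must equal f(theta) identically.
Check: d/dtheta[-exp(5*theta**2/3 - theta - 3) - 5*log(3*theta**2/2 + 1/3)/3] = (-90*theta**3 + 27*theta**2 - 90*theta*exp(3)*exp(theta)*exp(-5*theta**2/3) - 20*theta + 6)/(27*theta**2*exp(3)*exp(theta)*exp(-5*theta**2/3) + 6*exp(3)*exp(theta)*exp(-5*theta**2/3)), which equals f(theta).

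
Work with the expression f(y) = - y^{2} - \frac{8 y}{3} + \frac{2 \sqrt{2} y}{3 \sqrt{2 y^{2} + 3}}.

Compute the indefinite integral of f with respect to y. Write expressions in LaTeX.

F(y) = \frac{\sqrt{2} \left(- 2 \sqrt{2} y^{3} - 8 \sqrt{2} y^{2} + 4 \sqrt{2 y^{2} + 3} - 15 \sqrt{2}\right)}{12} + C

The integrand splits into summands that can be handled one at a time.
Check: d/dy[\frac{\sqrt{2} \left(- 2 \sqrt{2} y^{3} - 8 \sqrt{2} y^{2} + 4 \sqrt{2 y^{2} + 3} - 15 \sqrt{2}\right)}{12}] = \frac{- 3 y^{2} \sqrt{2 y^{2} + 3} - 8 y \sqrt{2 y^{2} + 3} + 2 \sqrt{2} y}{3 \sqrt{2 y^{2} + 3}}, which equals f(y).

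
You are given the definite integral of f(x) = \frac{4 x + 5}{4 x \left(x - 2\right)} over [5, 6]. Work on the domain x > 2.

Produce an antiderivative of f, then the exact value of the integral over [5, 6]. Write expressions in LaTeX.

The denominator factors as 4 x \left(x - 2\right); partial fractions split f into directly integrable pieces: \frac{13}{8 \left(x - 2\right)} - \frac{5}{8 x}.
F(x) = - \frac{5 \log{\left(x \right)}}{8} + \frac{13 \log{\left(x - 2 \right)}}{8} is an antiderivative of f.
Check: d/dx[- \frac{5 \log{\left(x \right)}}{8} + \frac{13 \log{\left(x - 2 \right)}}{8}] = \frac{4 x + 5}{4 x^{2} - 8 x}, which equals f(x).
F(6) = - \frac{5 \log{\left(6 \right)}}{8} + \frac{13 \log{\left(4 \right)}}{8}; F(5) = - \frac{5 \log{\left(5 \right)}}{8} + \frac{13 \log{\left(3 \right)}}{8}.
Integral = F(6) - F(5) = - \frac{13 \log{\left(3 \right)}}{8} - \frac{5 \log{\left(6 \right)}}{8} + \frac{5 \log{\left(5 \right)}}{8} + \frac{13 \log{\left(4 \right)}}{8}.

Antiderivative: F(x) = - \frac{5 \log{\left(x \right)}}{8} + \frac{13 \log{\left(x - 2 \right)}}{8}; value = - \frac{13 \log{\left(3 \right)}}{8} - \frac{5 \log{\left(6 \right)}}{8} + \frac{5 \log{\left(5 \right)}}{8} + \frac{13 \log{\left(4 \right)}}{8}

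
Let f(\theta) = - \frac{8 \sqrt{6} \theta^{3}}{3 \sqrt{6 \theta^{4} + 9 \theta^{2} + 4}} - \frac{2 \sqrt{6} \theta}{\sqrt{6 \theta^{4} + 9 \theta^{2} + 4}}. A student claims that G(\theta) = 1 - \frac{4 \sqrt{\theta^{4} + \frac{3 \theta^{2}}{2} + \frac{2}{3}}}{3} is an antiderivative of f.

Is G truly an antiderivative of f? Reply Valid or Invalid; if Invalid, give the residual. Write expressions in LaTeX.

d/d\theta[G] = \frac{- 8 \sqrt{6} \theta^{3} - 6 \sqrt{6} \theta}{3 \sqrt{6 \theta^{4} + 9 \theta^{2} + 4}}
This equals f(\theta) exactly, so the claim holds.

Valid. The derivative of G reproduces f.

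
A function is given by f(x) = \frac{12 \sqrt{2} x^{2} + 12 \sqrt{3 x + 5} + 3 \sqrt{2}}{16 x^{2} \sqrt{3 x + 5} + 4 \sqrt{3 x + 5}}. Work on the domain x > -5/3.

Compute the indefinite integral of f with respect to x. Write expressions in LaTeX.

F(x) = \frac{\sqrt{2} \sqrt{3 x + 5} + 3 \operatorname{atan}{\left(2 x \right)}}{2} + C

Differentiate the proposed F(x) back; it has to land on f(x) exactly.
Check: d/dx[\frac{\sqrt{2} \sqrt{3 x + 5} + 3 \operatorname{atan}{\left(2 x \right)}}{2}] = \frac{12 \sqrt{2} x^{2} + 12 \sqrt{3 x + 5} + 3 \sqrt{2}}{16 x^{2} \sqrt{3 x + 5} + 4 \sqrt{3 x + 5}} = f(x).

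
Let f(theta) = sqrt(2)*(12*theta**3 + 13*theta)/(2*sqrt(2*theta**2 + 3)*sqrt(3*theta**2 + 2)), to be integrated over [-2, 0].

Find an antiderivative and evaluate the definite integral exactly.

f has the shape u'v + uv' for u = sqrt(3*theta**2 + 2) and v = sqrt(theta**2 + 3/2) — it is the derivative of the product u*v.
F(theta) = sqrt(theta**2 + 3/2)*sqrt(3*theta**2 + 2) is an antiderivative of f.
Check: d/dtheta[sqrt(theta**2 + 3/2)*sqrt(3*theta**2 + 2)] = sqrt(2)*(12*theta**3 + 13*theta)/(2*sqrt(2*theta**2 + 3)*sqrt(3*theta**2 + 2)) = f(theta).
F(0) = sqrt(3); F(-2) = sqrt(77).
Integral = F(0) - F(-2) = -sqrt(77) + sqrt(3).

Antiderivative: F(theta) = sqrt(theta**2 + 3/2)*sqrt(3*theta**2 + 2); value = -sqrt(77) + sqrt(3)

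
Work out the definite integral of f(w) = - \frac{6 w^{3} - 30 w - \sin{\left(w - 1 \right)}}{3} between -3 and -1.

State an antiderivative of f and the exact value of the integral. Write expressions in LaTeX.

A first test for any F(w): its w-derivative must equal f(w) identically.
F(w) = - \frac{3 w^{4} - 30 w^{2} + 2 \cos{\left(w - 1 \right)}}{6} is an antiderivative of f.
Check: d/dw[- \frac{3 w^{4} - 30 w^{2} + 2 \cos{\left(w - 1 \right)}}{6}] = - 2 w^{3} + 10 w + \frac{\sin{\left(w - 1 \right)}}{3}, which equals f(w).
F(-1) = \frac{9}{2} - \frac{\cos{\left(2 \right)}}{3}; F(-3) = \frac{9}{2} - \frac{\cos{\left(4 \right)}}{3}.
Integral = F(-1) - F(-3) = \frac{\cos{\left(4 \right)}}{3} - \frac{\cos{\left(2 \right)}}{3}.

Antiderivative: F(w) = - \frac{3 w^{4} - 30 w^{2} + 2 \cos{\left(w - 1 \right)}}{6}; value = \frac{\cos{\left(4 \right)}}{3} - \frac{\cos{\left(2 \right)}}{3}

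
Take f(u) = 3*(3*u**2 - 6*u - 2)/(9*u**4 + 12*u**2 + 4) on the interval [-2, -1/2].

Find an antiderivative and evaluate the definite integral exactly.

f has the shape v'r + vr' for v = 1/(u**2 + 2/3) and r = 1 - u — it is the derivative of the product v*r.
F(u) = 3*(1 - u)/(3*u**2 + 2) is an antiderivative of f.
Check: d/du[3*(1 - u)/(3*u**2 + 2)] = (9*u**2 - 18*u - 6)/(9*u**4 + 12*u**2 + 4), which equals f(u).
F(-1/2) = 18/11; F(-2) = 9/14.
Integral = F(-1/2) - F(-2) = 153/154.

Antiderivative: F(u) = 3*(1 - u)/(3*u**2 + 2); value = 153/154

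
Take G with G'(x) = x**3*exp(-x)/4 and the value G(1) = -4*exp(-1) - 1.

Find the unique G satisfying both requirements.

G'(x) has the shape u'v + uv' for u = -x**3/4 - 3*x**2/4 - 3*x/2 - 3/2 and v = exp(-x) — it is the derivative of the product u*v.
A general antiderivative is (-x**3 - 3*x**2 - 6*x - 6)*exp(-x)/4 + C.
The condition gives C = -4*exp(-1) - 1 - (-4*exp(-1)) = -1.
So G(x) = (-x**3 - 3*x**2 - 6*x - 6)*exp(-x)/4 - 1.
Check: d/dx[(-x**3 - 3*x**2 - 6*x - 6)*exp(-x)/4 - 1] = x**3*exp(-x)/4 = G'(x).

G(x) = (-x**3 - 3*x**2 - 6*x - 6)*exp(-x)/4 - 1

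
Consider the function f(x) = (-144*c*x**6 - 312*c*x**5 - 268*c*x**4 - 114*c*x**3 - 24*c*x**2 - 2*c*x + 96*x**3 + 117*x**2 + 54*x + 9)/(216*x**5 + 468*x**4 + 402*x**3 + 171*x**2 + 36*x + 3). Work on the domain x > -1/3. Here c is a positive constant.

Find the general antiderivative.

F(x) = (-4*c*x**2*(2*x + 1)**2*(3*x + 1) + 9*x - 16*(2*x + 1)**2 + 3)/(12*(2*x + 1)**2*(3*x + 1)) + C

Any candidate F(x) must reproduce f(x) exactly when differentiated.
Check: d/dx[(-4*c*x**2*(2*x + 1)**2*(3*x + 1) + 9*x - 16*(2*x + 1)**2 + 3)/(12*(2*x + 1)**2*(3*x + 1))] = (-144*c*x**6 - 312*c*x**5 - 268*c*x**4 - 114*c*x**3 - 24*c*x**2 - 2*c*x + 96*x**3 + 117*x**2 + 54*x + 9)/(216*x**5 + 468*x**4 + 402*x**3 + 171*x**2 + 36*x + 3) = f(x).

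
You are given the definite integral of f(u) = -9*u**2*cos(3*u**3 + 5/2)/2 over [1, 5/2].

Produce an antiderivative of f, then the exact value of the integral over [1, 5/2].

The substitution w = 3*u**3 + 5/2 works: f is exactly (dF/dw)*(dw/du) for that inner function.
F(u) = -sin(3*u**3 + 5/2)/2 is an antiderivative of f.
Check: d/du[-sin(3*u**3 + 5/2)/2] = -9*u**2*cos(3*u**3 + 5/2)/2 = f(u).
F(5/2) = -sin(395/8)/2; F(1) = -sin(11/2)/2.
Integral = F(5/2) - F(1) = sin(11/2)/2 - sin(395/8)/2.

Antiderivative: F(u) = -sin(3*u**3 + 5/2)/2; value = sin(11/2)/2 - sin(395/8)/2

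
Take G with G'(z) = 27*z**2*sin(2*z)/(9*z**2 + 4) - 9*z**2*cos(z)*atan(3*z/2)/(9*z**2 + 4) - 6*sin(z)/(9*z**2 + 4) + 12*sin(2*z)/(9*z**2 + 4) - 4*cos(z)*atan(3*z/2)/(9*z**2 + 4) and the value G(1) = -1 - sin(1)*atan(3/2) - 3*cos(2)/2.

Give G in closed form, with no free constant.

The integrand splits into summands that can be handled one at a time.
A general antiderivative is -sin(z)*atan(3*z/2) - 3*cos(2*z)/2 + C.
The condition gives C = -1 - sin(1)*atan(3/2) - 3*cos(2)/2 - (-sin(1)*atan(3/2) - 3*cos(2)/2) = -1.
So G(z) = -sin(z)*atan(3*z/2) - 3*cos(2*z)/2 - 1.
Check: d/dz[-sin(z)*atan(3*z/2) - 3*cos(2*z)/2 - 1] = (27*z**2*sin(2*z) - 9*z**2*cos(z)*atan(3*z/2) - 6*sin(z) + 12*sin(2*z) - 4*cos(z)*atan(3*z/2))/(9*z**2 + 4), which equals G'(z).

G(z) = -sin(z)*atan(3*z/2) - 3*cos(2*z)/2 - 1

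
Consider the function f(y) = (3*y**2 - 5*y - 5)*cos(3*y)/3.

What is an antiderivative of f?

An antiderivative is F(y) = y**2*sin(3*y)/3 - 5*y*sin(3*y)/9 + 2*y*cos(3*y)/9 - 17*sin(3*y)/27 - 5*cos(3*y)/27.

Recover f(y) by differentiating a candidate F(y); any mismatch rules it out.
Check: d/dy[y**2*sin(3*y)/3 - 5*y*sin(3*y)/9 + 2*y*cos(3*y)/9 - 17*sin(3*y)/27 - 5*cos(3*y)/27] = y**2*cos(3*y) - 5*y*cos(3*y)/3 - 5*cos(3*y)/3, which equals f(y).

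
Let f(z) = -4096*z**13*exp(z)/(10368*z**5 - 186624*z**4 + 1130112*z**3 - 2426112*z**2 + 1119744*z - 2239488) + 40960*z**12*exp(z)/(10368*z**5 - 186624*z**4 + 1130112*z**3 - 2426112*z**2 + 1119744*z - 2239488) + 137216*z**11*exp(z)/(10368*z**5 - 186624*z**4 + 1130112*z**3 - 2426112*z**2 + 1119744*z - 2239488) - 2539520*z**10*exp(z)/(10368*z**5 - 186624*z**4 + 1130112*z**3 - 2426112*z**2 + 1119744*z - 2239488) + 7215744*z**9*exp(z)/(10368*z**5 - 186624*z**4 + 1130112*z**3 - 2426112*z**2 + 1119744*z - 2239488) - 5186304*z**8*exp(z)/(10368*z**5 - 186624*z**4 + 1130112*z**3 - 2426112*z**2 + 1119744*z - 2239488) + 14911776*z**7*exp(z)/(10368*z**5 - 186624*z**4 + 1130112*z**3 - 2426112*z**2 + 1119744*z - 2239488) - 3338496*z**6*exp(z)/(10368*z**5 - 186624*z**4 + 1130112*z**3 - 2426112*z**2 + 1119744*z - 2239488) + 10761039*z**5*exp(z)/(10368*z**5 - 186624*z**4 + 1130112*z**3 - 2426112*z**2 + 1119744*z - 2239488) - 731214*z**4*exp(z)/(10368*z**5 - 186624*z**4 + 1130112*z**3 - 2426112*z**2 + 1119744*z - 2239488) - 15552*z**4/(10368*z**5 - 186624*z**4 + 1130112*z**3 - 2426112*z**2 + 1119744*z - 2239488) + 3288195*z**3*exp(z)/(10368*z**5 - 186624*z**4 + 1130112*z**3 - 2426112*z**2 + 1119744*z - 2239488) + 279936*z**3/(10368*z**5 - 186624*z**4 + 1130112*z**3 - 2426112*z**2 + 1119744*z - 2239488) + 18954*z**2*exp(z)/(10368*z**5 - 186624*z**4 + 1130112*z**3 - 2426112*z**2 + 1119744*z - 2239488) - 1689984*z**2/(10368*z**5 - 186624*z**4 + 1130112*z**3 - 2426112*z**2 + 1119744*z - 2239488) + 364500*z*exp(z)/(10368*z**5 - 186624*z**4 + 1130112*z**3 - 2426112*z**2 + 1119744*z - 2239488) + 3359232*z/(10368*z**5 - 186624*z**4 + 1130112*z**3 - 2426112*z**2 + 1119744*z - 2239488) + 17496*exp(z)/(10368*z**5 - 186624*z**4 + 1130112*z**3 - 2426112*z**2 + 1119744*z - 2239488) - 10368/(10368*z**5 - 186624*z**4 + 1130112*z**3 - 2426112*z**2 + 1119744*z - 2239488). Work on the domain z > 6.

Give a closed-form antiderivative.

Integrate term by term and add the pieces.
Check: d/dz[(-(z - 6)**2*(8*z**2 + 3)**4*exp(z) - 7776*(z - 6)**2*log(z**2 + 1) + 5184)/(10368*(z - 6)**2)] = (-4096*z**13*exp(z) + 40960*z**12*exp(z) + 137216*z**11*exp(z) - 2539520*z**10*exp(z) + 7215744*z**9*exp(z) - 5186304*z**8*exp(z) + 14911776*z**7*exp(z) - 3338496*z**6*exp(z) + 10761039*z**5*exp(z) - 731214*z**4*exp(z) - 15552*z**4 + 3288195*z**3*exp(z) + 279936*z**3 + 18954*z**2*exp(z) - 1689984*z**2 + 364500*z*exp(z) + 3359232*z + 17496*exp(z) - 10368)/(10368*z**5 - 186624*z**4 + 1130112*z**3 - 2426112*z**2 + 1119744*z - 2239488), which equals f(z).

An antiderivative is F(z) = (-(z - 6)**2*(8*z**2 + 3)**4*exp(z) - 7776*(z - 6)**2*log(z**2 + 1) + 5184)/(10368*(z - 6)**2).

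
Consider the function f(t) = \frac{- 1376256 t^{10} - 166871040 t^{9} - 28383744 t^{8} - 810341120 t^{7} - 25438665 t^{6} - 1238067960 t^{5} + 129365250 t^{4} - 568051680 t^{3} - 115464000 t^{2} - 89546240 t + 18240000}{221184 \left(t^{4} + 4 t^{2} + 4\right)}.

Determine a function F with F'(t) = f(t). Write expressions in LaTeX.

Recover f(t) by differentiating a candidate F(t); any mismatch rules it out.
Check: d/dt[- \frac{64 t^{9}}{72 t^{2} + 144} + \frac{2000 t^{8}}{216 t^{2} + 432} - \frac{3235 t^{7}}{144 t^{2} + 288} - 135 t^{6} - \frac{27475 t^{6}}{3456 t^{2} + 6912} + \frac{544775 t^{5}}{8192 t^{2} + 16384} - 135 t^{4} - \frac{111125 t^{4}}{18432 t^{2} + 36864} - \frac{184625 t^{3}}{2304 t^{2} + 4608} - 45 t^{2} - \frac{6875 t^{2}}{1728 t^{2} + 3456} + \frac{11875 t}{288 t^{2} + 576} + \frac{3125}{216 t^{2} + 432}] = \frac{- 1376256 t^{10} - 166871040 t^{9} - 28383744 t^{8} - 810341120 t^{7} - 25438665 t^{6} - 1238067960 t^{5} + 129365250 t^{4} - 568051680 t^{3} - 115464000 t^{2} - 89546240 t + 18240000}{221184 t^{4} + 884736 t^{2} + 884736}, which equals f(t).

An antiderivative is F(t) = - \frac{64 t^{9}}{72 t^{2} + 144} + \frac{2000 t^{8}}{216 t^{2} + 432} - \frac{3235 t^{7}}{144 t^{2} + 288} - 135 t^{6} - \frac{27475 t^{6}}{3456 t^{2} + 6912} + \frac{544775 t^{5}}{8192 t^{2} + 16384} - 135 t^{4} - \frac{111125 t^{4}}{18432 t^{2} + 36864} - \frac{184625 t^{3}}{2304 t^{2} + 4608} - 45 t^{2} - \frac{6875 t^{2}}{1728 t^{2} + 3456} + \frac{11875 t}{288 t^{2} + 576} + \frac{3125}{216 t^{2} + 432}.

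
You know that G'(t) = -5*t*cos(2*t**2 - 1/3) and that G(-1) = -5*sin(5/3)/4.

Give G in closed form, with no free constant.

G'(t) matches the chain-rule pattern g'(h)*h' with inner function h(t) = 2*t**2 - 1/3; substituting u = h(t) collapses the integral.
A general antiderivative is -5*sin(2*t**2 - 1/3)/4 + C.
The condition gives C = -5*sin(5/3)/4 - (-5*sin(5/3)/4) = 0.
So G(t) = -5*sin(2*t**2 - 1/3)/4.
Check: d/dt[-5*sin(2*t**2 - 1/3)/4] = -5*t*cos(2*t**2 - 1/3) = G'(t).

G(t) = -5*sin(2*t**2 - 1/3)/4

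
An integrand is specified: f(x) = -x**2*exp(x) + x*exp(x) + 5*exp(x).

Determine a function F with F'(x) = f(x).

Recognize the product-rule pattern: f = u'v + uv' with u = -x**2 + 3*x + 2, v = exp(x), so integration by parts undoes it.
Check: d/dx[(-x**2 + 3*x + 2)*exp(x)] = -x**2*exp(x) + x*exp(x) + 5*exp(x) = f(x).

An antiderivative is F(x) = (-x**2 + 3*x + 2)*exp(x).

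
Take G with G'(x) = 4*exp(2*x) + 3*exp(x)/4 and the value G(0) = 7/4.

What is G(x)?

The integrand splits into summands that can be handled one at a time.
A general antiderivative is 2*exp(2*x) + 3*exp(x)/4 + C.
The condition gives C = 7/4 - (11/4) = -1.
So G(x) = 2*exp(2*x) + 3*exp(x)/4 - 1.
Check: d/dx[2*exp(2*x) + 3*exp(x)/4 - 1] = 4*exp(2*x) + 3*exp(x)/4 = G'(x).

G(x) = 2*exp(2*x) + 3*exp(x)/4 - 1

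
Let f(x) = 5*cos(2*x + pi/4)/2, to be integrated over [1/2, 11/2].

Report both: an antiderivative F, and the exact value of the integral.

Antiderivative: F(x) = 5*sin(2*x + pi/4)/4; value = -5*sin(pi/4 + 1)/4 + 5*sin(pi/4 + 11)/4

For F(x) to be correct the identity F'(x) - f(x) = 0 must hold.
F(x) = 5*sin(2*x + pi/4)/4 is an antiderivative of f.
Check: d/dx[5*sin(2*x + pi/4)/4] = 5*cos(2*x + pi/4)/2 = f(x).
F(11/2) = 5*sin(pi/4 + 11)/4; F(1/2) = 5*sin(pi/4 + 1)/4.
Integral = F(11/2) - F(1/2) = -5*sin(pi/4 + 1)/4 + 5*sin(pi/4 + 11)/4.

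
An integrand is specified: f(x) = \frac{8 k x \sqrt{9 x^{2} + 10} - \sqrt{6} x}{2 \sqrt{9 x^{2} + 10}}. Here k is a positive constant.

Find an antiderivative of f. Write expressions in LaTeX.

Differentiate the proposed F(x) back; it has to land on f(x) exactly.
Check: d/dx[\frac{36 k x^{2} - \sqrt{6} \sqrt{9 x^{2} + 10}}{18}] = \frac{8 k x \sqrt{9 x^{2} + 10} - \sqrt{6} x}{2 \sqrt{9 x^{2} + 10}} = f(x).

An antiderivative is F(x) = \frac{36 k x^{2} - \sqrt{6} \sqrt{9 x^{2} + 10}}{18}.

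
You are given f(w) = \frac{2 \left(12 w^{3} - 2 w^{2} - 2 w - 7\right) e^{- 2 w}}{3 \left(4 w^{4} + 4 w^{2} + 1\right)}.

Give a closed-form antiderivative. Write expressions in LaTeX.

An antiderivative F(w) passes only if d/dw[F] lands on f(w) exactly.
Check: d/dw[- \frac{2 \left(3 w - 2\right) e^{- 2 w}}{3 \left(2 w^{2} + 1\right)}] = \frac{24 w^{3} - 4 w^{2} - 4 w - 14}{12 w^{4} e^{2 w} + 12 w^{2} e^{2 w} + 3 e^{2 w}}, which equals f(w).

An antiderivative is F(w) = - \frac{2 \left(3 w - 2\right) e^{- 2 w}}{3 \left(2 w^{2} + 1\right)}.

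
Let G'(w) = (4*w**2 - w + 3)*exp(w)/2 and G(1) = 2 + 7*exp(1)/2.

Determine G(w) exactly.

G'(w) has the shape u'v + uv' for u = 2*w**2 - 9*w/2 + 6 and v = exp(w) — it is the derivative of the product u*v.
A general antiderivative is (4*w**2 - 9*w + 12)*exp(w)/2 + C.
The condition gives C = 2 + 7*exp(1)/2 - (7*exp(1)/2) = 2.
So G(w) = (4*w**2*exp(w) - 9*w*exp(w) + 12*exp(w) + 4)/2.
Check: d/dw[(4*w**2*exp(w) - 9*w*exp(w) + 12*exp(w) + 4)/2] = 2*w**2*exp(w) - w*exp(w)/2 + 3*exp(w)/2, which equals G'(w).

G(w) = (4*w**2*exp(w) - 9*w*exp(w) + 12*exp(w) + 4)/2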